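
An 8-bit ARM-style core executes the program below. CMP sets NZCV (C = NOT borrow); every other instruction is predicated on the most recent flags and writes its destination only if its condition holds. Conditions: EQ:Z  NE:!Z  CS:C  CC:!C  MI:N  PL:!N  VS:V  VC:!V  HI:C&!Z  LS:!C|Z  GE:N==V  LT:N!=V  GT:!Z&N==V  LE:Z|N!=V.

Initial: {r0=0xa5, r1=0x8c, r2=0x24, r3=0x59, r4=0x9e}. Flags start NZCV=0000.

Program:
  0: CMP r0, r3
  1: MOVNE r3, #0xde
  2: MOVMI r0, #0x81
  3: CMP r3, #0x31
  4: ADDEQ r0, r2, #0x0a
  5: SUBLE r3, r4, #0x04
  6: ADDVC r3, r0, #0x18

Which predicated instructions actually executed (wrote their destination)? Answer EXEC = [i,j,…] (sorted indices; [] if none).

EXEC = [1,5,6]

[0] flags=0011 → (cmp)
[1] flags=0011 NE?T → r3=0xde
[2] flags=0011 MI?F → skip
[3] flags=1010 → (cmp)
[4] flags=1010 EQ?F → skip
[5] flags=1010 LE?T → r3=0x9a
[6] flags=1010 VC?T → r3=0xbd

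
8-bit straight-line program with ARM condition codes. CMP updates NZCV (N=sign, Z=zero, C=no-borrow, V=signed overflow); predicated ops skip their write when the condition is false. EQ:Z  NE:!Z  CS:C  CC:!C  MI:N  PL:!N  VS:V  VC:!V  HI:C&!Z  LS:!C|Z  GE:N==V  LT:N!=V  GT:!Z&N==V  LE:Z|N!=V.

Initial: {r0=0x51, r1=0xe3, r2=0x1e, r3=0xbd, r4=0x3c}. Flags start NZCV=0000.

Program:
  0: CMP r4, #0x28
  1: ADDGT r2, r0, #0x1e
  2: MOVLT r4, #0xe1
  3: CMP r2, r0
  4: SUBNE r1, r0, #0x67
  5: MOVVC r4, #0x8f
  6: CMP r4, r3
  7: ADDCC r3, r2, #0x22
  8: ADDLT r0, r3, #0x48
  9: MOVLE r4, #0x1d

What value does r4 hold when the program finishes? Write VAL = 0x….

[0] flags=0010 → (cmp)
[1] flags=0010 GT?T → r2=0x6f
[2] flags=0010 LT?F → skip
[3] flags=0010 → (cmp)
[4] flags=0010 NE?T → r1=0xea
[5] flags=0010 VC?T → r4=0x8f
[6] flags=1000 → (cmp)
[7] flags=1000 CC?T → r3=0x91
[8] flags=1000 LT?T → r0=0xd9
[9] flags=1000 LE?T → r4=0x1d

VAL = 0x1d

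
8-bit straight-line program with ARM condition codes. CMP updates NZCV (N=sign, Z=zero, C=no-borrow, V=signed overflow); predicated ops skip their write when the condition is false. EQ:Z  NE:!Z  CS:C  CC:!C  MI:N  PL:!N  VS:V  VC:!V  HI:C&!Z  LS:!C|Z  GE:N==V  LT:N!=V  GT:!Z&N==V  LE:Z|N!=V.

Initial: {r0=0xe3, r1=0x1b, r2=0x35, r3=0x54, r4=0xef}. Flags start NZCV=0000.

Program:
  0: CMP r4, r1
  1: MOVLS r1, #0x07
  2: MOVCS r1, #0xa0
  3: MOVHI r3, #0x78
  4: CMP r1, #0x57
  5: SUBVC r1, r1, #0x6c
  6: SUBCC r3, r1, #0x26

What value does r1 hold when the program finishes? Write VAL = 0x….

VAL = 0xa0

0: ✓ CMP  NZCV=1010
1: · MOVLS
2: ✓ MOVCS  r1←0xa0
3: ✓ MOVHI  r3←0x78
4: ✓ CMP  NZCV=0011
5: · SUBVC
6: · SUBCC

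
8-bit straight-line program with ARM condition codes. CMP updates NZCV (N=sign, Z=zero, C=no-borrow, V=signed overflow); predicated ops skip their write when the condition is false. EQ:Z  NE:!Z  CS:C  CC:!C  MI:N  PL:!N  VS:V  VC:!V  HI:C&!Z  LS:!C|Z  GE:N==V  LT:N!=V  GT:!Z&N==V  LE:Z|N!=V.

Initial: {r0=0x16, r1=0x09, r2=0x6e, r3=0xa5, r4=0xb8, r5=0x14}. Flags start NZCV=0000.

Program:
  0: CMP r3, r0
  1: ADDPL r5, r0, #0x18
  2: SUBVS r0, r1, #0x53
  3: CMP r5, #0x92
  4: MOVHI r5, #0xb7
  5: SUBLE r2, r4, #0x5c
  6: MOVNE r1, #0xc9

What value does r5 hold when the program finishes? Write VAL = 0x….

0: ✓ CMP  NZCV=1010
1: · ADDPL
2: · SUBVS
3: ✓ CMP  NZCV=1001
4: · MOVHI
5: · SUBLE
6: ✓ MOVNE  r1←0xc9

VAL = 0x14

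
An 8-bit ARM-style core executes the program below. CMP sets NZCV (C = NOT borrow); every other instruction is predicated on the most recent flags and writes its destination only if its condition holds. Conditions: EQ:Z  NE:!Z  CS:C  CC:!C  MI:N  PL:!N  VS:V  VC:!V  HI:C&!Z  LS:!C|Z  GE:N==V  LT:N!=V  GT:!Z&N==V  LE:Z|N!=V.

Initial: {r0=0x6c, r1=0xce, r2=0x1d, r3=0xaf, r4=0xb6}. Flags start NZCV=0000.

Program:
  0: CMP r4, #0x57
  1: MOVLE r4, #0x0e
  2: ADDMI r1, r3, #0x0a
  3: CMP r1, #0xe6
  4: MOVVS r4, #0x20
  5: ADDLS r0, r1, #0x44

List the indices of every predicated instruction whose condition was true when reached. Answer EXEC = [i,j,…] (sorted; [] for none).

[0] flags=0011 → (cmp)
[1] flags=0011 LE?T → r4=0x0e
[2] flags=0011 MI?F → skip
[3] flags=1000 → (cmp)
[4] flags=1000 VS?F → skip
[5] flags=1000 LS?T → r0=0x12

EXEC = [1,5]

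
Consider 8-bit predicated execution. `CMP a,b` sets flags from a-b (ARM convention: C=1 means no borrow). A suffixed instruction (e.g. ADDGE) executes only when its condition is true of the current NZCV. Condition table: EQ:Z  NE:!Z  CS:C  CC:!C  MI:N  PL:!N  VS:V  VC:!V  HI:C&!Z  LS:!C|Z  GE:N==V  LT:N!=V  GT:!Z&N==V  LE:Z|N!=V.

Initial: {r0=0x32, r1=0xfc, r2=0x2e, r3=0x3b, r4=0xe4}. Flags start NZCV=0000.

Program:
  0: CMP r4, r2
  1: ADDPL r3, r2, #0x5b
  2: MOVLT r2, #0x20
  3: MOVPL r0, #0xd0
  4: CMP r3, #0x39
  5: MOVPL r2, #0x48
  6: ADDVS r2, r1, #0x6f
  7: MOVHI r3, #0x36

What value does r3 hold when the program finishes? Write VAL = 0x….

[0] flags=1010 → (cmp)
[1] flags=1010 PL?F → skip
[2] flags=1010 LT?T → r2=0x20
[3] flags=1010 PL?F → skip
[4] flags=0010 → (cmp)
[5] flags=0010 PL?T → r2=0x48
[6] flags=0010 VS?F → skip
[7] flags=0010 HI?T → r3=0x36

VAL = 0x36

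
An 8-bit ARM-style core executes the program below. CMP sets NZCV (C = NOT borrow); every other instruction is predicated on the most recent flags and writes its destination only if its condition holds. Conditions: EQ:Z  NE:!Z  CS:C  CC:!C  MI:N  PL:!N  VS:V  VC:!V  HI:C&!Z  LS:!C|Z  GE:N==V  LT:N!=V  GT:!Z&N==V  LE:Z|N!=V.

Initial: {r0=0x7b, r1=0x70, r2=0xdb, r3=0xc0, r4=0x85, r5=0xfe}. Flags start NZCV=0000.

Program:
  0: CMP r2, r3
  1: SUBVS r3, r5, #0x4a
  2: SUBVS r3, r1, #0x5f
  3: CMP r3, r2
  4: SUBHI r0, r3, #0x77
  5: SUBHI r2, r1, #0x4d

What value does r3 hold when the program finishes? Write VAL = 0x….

VAL = 0xc0

0: ✓ CMP  NZCV=0010
1: · SUBVS
2: · SUBVS
3: ✓ CMP  NZCV=1000
4: · SUBHI
5: · SUBHI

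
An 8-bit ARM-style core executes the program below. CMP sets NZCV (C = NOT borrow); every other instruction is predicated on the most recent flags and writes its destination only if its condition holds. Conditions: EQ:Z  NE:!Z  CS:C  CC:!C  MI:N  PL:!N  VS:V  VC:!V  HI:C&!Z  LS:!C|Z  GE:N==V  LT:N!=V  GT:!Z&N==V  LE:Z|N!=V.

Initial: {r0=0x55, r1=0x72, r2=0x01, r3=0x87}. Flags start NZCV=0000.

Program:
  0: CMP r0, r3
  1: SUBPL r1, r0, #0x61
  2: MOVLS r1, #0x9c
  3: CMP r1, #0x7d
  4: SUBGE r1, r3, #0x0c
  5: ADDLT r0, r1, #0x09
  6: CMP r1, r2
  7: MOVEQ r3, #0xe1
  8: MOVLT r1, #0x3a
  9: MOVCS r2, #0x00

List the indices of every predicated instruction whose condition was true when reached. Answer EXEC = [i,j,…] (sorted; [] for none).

0: ✓ CMP  NZCV=1001
1: · SUBPL
2: ✓ MOVLS  r1←0x9c
3: ✓ CMP  NZCV=0011
4: · SUBGE
5: ✓ ADDLT  r0←0xa5
6: ✓ CMP  NZCV=1010
7: · MOVEQ
8: ✓ MOVLT  r1←0x3a
9: ✓ MOVCS  r2←0x00

EXEC = [2,5,8,9]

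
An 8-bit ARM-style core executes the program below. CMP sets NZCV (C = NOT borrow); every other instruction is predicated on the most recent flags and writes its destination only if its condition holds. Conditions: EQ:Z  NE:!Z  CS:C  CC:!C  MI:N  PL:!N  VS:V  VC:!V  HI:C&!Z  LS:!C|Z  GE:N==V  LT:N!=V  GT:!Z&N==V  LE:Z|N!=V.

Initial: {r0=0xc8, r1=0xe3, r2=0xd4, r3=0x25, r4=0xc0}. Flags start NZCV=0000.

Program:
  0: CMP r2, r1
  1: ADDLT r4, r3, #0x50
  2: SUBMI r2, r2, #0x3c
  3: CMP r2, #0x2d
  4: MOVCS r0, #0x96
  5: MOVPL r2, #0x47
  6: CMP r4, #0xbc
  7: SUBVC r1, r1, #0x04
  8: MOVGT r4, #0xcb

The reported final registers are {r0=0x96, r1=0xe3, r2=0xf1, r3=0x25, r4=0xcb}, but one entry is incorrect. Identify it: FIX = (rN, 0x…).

[0] flags=1000 → (cmp)
[1] flags=1000 LT?T → r4=0x75
[2] flags=1000 MI?T → r2=0x98
[3] flags=0011 → (cmp)
[4] flags=0011 CS?T → r0=0x96
[5] flags=0011 PL?T → r2=0x47
[6] flags=1001 → (cmp)
[7] flags=1001 VC?F → skip
[8] flags=1001 GT?T → r4=0xcb

FIX = (r2, 0x47)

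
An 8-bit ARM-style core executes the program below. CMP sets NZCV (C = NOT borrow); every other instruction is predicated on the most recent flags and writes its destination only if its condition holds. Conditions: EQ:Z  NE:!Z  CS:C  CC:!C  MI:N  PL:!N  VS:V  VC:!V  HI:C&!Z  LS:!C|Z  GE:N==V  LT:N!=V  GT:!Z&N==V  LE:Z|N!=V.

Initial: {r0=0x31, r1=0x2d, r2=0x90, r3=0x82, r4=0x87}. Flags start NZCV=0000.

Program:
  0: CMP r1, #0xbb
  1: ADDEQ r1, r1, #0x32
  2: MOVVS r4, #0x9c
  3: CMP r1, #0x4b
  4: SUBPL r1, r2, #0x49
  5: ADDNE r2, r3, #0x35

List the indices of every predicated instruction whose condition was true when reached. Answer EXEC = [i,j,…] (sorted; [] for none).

EXEC = [5]

[0] flags=0000 → (cmp)
[1] flags=0000 EQ?F → skip
[2] flags=0000 VS?F → skip
[3] flags=1000 → (cmp)
[4] flags=1000 PL?F → skip
[5] flags=1000 NE?T → r2=0xb7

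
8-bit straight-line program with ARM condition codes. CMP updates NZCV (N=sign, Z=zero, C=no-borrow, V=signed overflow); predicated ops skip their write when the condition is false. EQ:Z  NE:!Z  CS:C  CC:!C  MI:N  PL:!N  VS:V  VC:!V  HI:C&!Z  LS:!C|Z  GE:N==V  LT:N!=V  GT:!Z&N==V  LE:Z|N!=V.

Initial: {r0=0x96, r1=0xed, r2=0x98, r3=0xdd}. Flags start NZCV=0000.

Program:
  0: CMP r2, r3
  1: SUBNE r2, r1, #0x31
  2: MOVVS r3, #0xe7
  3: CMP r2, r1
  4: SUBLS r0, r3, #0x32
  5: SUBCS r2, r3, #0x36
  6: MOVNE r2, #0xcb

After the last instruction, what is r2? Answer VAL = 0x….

[0] flags=1000 → (cmp)
[1] flags=1000 NE?T → r2=0xbc
[2] flags=1000 VS?F → skip
[3] flags=1000 → (cmp)
[4] flags=1000 LS?T → r0=0xab
[5] flags=1000 CS?F → skip
[6] flags=1000 NE?T → r2=0xcb

VAL = 0xcb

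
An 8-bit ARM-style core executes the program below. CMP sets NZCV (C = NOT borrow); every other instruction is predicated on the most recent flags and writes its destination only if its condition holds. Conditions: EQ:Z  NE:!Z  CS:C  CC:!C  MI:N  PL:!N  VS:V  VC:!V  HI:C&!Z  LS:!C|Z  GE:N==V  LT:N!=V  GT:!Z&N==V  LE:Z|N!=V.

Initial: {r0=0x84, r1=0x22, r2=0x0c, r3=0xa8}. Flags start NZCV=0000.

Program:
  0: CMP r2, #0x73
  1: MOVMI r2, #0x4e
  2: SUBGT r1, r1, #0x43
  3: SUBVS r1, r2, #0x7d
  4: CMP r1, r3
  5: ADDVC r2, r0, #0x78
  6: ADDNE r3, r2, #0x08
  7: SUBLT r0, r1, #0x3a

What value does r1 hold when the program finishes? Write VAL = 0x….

0: ✓ CMP  NZCV=1000
1: ✓ MOVMI  r2←0x4e
2: · SUBGT
3: · SUBVS
4: ✓ CMP  NZCV=0000
5: ✓ ADDVC  r2←0xfc
6: ✓ ADDNE  r3←0x04
7: · SUBLT

VAL = 0x22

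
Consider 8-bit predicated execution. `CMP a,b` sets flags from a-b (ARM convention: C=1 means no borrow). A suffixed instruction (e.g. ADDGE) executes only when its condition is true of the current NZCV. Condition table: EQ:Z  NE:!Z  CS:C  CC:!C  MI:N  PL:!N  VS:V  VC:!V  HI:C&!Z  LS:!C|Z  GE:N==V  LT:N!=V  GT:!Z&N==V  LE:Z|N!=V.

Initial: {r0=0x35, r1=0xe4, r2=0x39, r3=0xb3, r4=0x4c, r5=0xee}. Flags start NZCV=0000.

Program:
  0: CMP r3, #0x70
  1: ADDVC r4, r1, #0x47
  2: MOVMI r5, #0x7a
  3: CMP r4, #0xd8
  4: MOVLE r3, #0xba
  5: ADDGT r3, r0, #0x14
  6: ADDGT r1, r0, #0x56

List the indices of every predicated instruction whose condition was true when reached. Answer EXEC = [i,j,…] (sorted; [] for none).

EXEC = [5,6]

[0] flags=0011 → (cmp)
[1] flags=0011 VC?F → skip
[2] flags=0011 MI?F → skip
[3] flags=0000 → (cmp)
[4] flags=0000 LE?F → skip
[5] flags=0000 GT?T → r3=0x49
[6] flags=0000 GT?T → r1=0x8b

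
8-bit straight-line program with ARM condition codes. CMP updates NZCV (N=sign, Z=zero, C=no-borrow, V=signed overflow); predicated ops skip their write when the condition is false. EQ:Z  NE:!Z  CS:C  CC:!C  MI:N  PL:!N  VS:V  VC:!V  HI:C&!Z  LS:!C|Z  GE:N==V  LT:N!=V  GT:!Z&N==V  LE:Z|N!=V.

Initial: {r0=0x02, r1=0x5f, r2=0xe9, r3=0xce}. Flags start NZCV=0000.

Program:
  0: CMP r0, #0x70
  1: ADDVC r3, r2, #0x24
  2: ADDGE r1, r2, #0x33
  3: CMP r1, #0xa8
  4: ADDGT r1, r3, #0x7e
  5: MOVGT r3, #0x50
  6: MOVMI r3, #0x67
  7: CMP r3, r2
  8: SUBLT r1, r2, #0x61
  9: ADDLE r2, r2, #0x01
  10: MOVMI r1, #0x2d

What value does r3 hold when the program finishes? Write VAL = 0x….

VAL = 0x67

[0] flags=1000 → (cmp)
[1] flags=1000 VC?T → r3=0x0d
[2] flags=1000 GE?F → skip
[3] flags=1001 → (cmp)
[4] flags=1001 GT?T → r1=0x8b
[5] flags=1001 GT?T → r3=0x50
[6] flags=1001 MI?T → r3=0x67
[7] flags=0000 → (cmp)
[8] flags=0000 LT?F → skip
[9] flags=0000 LE?F → skip
[10] flags=0000 MI?F → skip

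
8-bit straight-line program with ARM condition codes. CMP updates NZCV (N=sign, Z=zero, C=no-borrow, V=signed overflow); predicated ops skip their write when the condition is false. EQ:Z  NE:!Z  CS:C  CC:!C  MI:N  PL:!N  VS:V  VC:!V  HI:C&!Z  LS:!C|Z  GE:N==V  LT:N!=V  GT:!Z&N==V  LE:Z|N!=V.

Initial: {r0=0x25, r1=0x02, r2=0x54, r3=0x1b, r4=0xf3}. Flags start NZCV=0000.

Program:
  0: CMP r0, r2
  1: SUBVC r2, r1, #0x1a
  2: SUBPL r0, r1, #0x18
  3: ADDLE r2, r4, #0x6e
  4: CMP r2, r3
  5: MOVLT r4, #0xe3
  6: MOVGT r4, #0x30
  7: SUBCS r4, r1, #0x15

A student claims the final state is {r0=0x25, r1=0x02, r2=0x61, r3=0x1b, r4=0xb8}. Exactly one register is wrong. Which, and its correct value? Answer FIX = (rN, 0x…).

[0] flags=1000 → (cmp)
[1] flags=1000 VC?T → r2=0xe8
[2] flags=1000 PL?F → skip
[3] flags=1000 LE?T → r2=0x61
[4] flags=0010 → (cmp)
[5] flags=0010 LT?F → skip
[6] flags=0010 GT?T → r4=0x30
[7] flags=0010 CS?T → r4=0xed

FIX = (r4, 0xed)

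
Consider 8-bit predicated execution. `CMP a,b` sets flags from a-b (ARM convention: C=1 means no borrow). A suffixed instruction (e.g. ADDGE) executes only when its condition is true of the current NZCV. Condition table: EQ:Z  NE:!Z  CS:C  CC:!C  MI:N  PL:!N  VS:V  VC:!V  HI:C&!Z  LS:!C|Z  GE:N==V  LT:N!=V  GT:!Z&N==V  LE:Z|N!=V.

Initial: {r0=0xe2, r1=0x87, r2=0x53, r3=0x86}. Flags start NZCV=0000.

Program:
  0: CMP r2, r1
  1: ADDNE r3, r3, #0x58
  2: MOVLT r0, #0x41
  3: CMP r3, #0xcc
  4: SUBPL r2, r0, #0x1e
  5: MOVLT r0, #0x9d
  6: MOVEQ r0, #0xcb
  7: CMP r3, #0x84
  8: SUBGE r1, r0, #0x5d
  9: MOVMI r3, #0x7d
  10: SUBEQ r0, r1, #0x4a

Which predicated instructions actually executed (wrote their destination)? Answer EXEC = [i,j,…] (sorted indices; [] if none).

EXEC = [1,4,8]

0: ✓ CMP  NZCV=1001
1: ✓ ADDNE  r3←0xde
2: · MOVLT
3: ✓ CMP  NZCV=0010
4: ✓ SUBPL  r2←0xc4
5: · MOVLT
6: · MOVEQ
7: ✓ CMP  NZCV=0010
8: ✓ SUBGE  r1←0x85
9: · MOVMI
10: · SUBEQ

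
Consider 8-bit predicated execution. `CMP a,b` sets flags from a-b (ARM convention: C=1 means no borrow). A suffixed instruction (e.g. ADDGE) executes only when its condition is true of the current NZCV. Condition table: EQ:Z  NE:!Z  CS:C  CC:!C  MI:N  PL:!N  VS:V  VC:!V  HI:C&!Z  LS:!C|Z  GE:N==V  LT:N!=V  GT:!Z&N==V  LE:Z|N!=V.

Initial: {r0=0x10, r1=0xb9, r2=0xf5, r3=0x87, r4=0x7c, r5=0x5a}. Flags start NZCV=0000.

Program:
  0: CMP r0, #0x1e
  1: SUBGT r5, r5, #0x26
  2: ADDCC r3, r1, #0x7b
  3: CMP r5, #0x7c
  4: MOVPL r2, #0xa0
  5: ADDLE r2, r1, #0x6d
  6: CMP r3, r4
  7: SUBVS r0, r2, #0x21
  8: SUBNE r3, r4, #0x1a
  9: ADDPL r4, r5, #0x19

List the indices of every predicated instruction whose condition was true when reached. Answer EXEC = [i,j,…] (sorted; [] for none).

EXEC = [2,5,8]

0: ✓ CMP  NZCV=1000
1: · SUBGT
2: ✓ ADDCC  r3←0x34
3: ✓ CMP  NZCV=1000
4: · MOVPL
5: ✓ ADDLE  r2←0x26
6: ✓ CMP  NZCV=1000
7: · SUBVS
8: ✓ SUBNE  r3←0x62
9: · ADDPL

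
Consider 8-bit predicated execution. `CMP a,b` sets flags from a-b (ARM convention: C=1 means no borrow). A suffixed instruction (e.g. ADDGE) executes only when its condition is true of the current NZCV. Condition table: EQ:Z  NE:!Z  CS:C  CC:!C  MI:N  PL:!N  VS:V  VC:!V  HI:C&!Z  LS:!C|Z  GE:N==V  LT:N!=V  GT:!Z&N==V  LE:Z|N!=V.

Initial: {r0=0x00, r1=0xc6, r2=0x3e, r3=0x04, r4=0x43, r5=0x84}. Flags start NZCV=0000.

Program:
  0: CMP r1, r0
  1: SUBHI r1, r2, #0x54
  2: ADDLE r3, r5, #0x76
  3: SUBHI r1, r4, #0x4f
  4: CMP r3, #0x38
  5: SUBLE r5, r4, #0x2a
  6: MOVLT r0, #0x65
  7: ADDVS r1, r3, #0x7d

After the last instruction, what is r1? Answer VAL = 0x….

VAL = 0xf4

[0] flags=1010 → (cmp)
[1] flags=1010 HI?T → r1=0xea
[2] flags=1010 LE?T → r3=0xfa
[3] flags=1010 HI?T → r1=0xf4
[4] flags=1010 → (cmp)
[5] flags=1010 LE?T → r5=0x19
[6] flags=1010 LT?T → r0=0x65
[7] flags=1010 VS?F → skip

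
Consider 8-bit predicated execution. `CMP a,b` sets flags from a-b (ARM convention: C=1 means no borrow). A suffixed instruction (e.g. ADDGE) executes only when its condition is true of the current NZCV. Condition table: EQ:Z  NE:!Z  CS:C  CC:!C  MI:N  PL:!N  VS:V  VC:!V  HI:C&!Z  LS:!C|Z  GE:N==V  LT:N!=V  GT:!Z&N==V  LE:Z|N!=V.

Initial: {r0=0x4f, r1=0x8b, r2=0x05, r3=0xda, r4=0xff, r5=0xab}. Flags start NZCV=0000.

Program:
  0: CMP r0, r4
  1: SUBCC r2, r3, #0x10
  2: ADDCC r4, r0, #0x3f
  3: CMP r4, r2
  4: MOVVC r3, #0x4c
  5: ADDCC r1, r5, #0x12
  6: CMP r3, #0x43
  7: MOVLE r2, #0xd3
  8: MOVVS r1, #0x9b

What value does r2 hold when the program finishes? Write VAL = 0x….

0: ✓ CMP  NZCV=0000
1: ✓ SUBCC  r2←0xca
2: ✓ ADDCC  r4←0x8e
3: ✓ CMP  NZCV=1000
4: ✓ MOVVC  r3←0x4c
5: ✓ ADDCC  r1←0xbd
6: ✓ CMP  NZCV=0010
7: · MOVLE
8: · MOVVS

VAL = 0xca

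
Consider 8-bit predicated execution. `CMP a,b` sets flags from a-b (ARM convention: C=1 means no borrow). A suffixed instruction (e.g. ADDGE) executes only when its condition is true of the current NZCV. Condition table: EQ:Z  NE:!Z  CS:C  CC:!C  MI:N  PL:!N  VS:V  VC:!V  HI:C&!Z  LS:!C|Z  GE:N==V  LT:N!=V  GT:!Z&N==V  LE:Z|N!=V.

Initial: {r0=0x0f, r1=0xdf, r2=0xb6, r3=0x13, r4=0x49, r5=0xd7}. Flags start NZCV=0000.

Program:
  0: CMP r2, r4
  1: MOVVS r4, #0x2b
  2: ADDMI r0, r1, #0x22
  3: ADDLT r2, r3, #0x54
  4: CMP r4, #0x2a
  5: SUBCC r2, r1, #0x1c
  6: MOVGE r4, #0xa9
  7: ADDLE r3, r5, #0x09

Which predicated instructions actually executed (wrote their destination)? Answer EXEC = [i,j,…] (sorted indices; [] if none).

[0] flags=0011 → (cmp)
[1] flags=0011 VS?T → r4=0x2b
[2] flags=0011 MI?F → skip
[3] flags=0011 LT?T → r2=0x67
[4] flags=0010 → (cmp)
[5] flags=0010 CC?F → skip
[6] flags=0010 GE?T → r4=0xa9
[7] flags=0010 LE?F → skip

EXEC = [1,3,6]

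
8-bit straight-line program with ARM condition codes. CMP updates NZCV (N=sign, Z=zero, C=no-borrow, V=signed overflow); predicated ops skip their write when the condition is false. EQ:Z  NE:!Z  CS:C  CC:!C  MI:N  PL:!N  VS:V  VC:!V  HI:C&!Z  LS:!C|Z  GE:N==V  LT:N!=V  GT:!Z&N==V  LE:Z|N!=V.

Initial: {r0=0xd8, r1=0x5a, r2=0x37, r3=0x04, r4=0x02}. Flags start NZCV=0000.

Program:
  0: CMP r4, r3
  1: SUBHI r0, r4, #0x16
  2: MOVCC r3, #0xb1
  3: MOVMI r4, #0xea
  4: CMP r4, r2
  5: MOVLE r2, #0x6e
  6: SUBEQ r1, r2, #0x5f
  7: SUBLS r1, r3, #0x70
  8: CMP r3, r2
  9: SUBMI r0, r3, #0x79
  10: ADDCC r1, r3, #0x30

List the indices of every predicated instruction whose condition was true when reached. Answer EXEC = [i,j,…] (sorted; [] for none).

EXEC = [2,3,5]

[0] flags=1000 → (cmp)
[1] flags=1000 HI?F → skip
[2] flags=1000 CC?T → r3=0xb1
[3] flags=1000 MI?T → r4=0xea
[4] flags=1010 → (cmp)
[5] flags=1010 LE?T → r2=0x6e
[6] flags=1010 EQ?F → skip
[7] flags=1010 LS?F → skip
[8] flags=0011 → (cmp)
[9] flags=0011 MI?F → skip
[10] flags=0011 CC?F → skip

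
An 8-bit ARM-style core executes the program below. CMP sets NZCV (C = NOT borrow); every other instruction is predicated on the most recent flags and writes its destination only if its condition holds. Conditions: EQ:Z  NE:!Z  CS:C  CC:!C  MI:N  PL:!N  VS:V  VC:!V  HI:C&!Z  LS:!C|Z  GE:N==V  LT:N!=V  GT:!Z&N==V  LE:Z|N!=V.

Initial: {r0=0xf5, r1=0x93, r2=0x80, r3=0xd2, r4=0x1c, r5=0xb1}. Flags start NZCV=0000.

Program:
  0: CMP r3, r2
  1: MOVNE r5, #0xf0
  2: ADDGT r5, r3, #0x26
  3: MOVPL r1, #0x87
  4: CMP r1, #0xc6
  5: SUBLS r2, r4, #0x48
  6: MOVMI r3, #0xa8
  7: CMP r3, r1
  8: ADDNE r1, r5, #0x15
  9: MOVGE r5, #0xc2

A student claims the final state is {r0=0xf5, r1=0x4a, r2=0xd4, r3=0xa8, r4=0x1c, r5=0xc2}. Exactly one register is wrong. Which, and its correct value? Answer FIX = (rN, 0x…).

[0] flags=0010 → (cmp)
[1] flags=0010 NE?T → r5=0xf0
[2] flags=0010 GT?T → r5=0xf8
[3] flags=0010 PL?T → r1=0x87
[4] flags=1000 → (cmp)
[5] flags=1000 LS?T → r2=0xd4
[6] flags=1000 MI?T → r3=0xa8
[7] flags=0010 → (cmp)
[8] flags=0010 NE?T → r1=0x0d
[9] flags=0010 GE?T → r5=0xc2

FIX = (r1, 0x0d)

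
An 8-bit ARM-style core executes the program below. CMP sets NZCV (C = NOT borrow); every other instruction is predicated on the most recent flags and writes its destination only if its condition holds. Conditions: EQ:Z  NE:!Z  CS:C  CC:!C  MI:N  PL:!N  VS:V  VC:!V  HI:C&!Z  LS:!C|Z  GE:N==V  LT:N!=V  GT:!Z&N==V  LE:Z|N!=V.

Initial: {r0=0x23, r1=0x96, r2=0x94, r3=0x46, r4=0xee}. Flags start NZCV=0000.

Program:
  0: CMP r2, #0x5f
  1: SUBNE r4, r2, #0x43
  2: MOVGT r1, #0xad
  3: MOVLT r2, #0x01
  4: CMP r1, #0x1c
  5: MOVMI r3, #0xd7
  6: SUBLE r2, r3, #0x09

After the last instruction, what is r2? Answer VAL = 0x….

VAL = 0x3d

0: ✓ CMP  NZCV=0011
1: ✓ SUBNE  r4←0x51
2: · MOVGT
3: ✓ MOVLT  r2←0x01
4: ✓ CMP  NZCV=0011
5: · MOVMI
6: ✓ SUBLE  r2←0x3d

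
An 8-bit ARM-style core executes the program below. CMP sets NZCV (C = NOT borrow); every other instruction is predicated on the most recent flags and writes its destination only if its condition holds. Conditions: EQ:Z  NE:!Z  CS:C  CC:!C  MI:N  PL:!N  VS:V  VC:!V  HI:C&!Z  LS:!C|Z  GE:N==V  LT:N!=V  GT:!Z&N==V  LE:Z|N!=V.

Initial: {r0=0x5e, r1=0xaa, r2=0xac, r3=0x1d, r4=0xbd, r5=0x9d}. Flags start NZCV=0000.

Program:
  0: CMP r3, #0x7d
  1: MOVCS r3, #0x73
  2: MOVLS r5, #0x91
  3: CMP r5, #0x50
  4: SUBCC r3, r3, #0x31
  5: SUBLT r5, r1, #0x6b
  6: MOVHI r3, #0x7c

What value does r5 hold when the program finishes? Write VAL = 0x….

0: ✓ CMP  NZCV=1000
1: · MOVCS
2: ✓ MOVLS  r5←0x91
3: ✓ CMP  NZCV=0011
4: · SUBCC
5: ✓ SUBLT  r5←0x3f
6: ✓ MOVHI  r3←0x7c

VAL = 0x3f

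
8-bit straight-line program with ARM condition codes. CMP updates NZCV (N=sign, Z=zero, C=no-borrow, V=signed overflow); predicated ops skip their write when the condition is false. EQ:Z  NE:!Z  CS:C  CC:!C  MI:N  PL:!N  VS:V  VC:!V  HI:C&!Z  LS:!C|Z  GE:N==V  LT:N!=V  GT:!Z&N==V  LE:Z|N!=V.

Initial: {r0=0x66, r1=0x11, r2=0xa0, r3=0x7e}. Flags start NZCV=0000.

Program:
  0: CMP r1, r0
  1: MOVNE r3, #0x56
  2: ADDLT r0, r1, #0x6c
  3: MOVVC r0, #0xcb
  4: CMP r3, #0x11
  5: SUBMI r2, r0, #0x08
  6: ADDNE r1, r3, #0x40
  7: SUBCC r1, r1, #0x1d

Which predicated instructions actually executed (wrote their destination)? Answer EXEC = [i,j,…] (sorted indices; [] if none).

0: ✓ CMP  NZCV=1000
1: ✓ MOVNE  r3←0x56
2: ✓ ADDLT  r0←0x7d
3: ✓ MOVVC  r0←0xcb
4: ✓ CMP  NZCV=0010
5: · SUBMI
6: ✓ ADDNE  r1←0x96
7: · SUBCC

EXEC = [1,2,3,6]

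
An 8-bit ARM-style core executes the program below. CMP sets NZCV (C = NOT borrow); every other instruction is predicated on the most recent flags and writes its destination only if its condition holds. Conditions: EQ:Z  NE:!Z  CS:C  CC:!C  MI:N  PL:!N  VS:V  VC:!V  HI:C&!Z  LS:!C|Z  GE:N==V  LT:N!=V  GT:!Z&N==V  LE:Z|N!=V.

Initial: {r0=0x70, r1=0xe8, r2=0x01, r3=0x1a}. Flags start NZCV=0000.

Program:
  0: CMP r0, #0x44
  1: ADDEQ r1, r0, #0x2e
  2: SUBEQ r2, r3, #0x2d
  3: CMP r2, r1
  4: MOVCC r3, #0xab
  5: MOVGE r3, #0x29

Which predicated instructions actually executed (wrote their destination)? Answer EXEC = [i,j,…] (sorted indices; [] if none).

[0] flags=0010 → (cmp)
[1] flags=0010 EQ?F → skip
[2] flags=0010 EQ?F → skip
[3] flags=0000 → (cmp)
[4] flags=0000 CC?T → r3=0xab
[5] flags=0000 GE?T → r3=0x29

EXEC = [4,5]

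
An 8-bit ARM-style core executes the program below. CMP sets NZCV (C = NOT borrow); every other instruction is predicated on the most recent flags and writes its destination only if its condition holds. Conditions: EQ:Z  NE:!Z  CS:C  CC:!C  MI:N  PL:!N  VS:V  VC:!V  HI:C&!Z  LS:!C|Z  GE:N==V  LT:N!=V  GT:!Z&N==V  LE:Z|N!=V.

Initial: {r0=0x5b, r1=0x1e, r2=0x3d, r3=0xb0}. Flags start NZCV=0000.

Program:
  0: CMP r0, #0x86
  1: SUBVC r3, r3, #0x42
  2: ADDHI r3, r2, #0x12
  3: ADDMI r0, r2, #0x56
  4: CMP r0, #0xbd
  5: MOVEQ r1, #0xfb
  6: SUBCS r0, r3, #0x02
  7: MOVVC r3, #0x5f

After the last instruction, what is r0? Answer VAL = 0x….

0: ✓ CMP  NZCV=1001
1: · SUBVC
2: · ADDHI
3: ✓ ADDMI  r0←0x93
4: ✓ CMP  NZCV=1000
5: · MOVEQ
6: · SUBCS
7: ✓ MOVVC  r3←0x5f

VAL = 0x93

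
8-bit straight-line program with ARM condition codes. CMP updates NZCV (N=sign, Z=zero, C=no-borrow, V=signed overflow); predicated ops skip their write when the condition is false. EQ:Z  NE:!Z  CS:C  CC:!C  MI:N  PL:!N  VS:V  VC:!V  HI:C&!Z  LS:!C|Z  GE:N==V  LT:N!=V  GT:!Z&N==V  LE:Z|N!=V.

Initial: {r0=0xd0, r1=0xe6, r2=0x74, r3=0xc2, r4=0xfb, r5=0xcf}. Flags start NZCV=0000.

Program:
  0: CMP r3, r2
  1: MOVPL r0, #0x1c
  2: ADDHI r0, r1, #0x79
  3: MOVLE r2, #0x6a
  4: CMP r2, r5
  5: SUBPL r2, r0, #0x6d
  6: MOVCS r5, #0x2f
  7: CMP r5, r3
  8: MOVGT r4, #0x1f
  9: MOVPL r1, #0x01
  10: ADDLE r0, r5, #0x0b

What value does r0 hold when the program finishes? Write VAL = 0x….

0: ✓ CMP  NZCV=0011
1: ✓ MOVPL  r0←0x1c
2: ✓ ADDHI  r0←0x5f
3: ✓ MOVLE  r2←0x6a
4: ✓ CMP  NZCV=1001
5: · SUBPL
6: · MOVCS
7: ✓ CMP  NZCV=0010
8: ✓ MOVGT  r4←0x1f
9: ✓ MOVPL  r1←0x01
10: · ADDLE

VAL = 0x5f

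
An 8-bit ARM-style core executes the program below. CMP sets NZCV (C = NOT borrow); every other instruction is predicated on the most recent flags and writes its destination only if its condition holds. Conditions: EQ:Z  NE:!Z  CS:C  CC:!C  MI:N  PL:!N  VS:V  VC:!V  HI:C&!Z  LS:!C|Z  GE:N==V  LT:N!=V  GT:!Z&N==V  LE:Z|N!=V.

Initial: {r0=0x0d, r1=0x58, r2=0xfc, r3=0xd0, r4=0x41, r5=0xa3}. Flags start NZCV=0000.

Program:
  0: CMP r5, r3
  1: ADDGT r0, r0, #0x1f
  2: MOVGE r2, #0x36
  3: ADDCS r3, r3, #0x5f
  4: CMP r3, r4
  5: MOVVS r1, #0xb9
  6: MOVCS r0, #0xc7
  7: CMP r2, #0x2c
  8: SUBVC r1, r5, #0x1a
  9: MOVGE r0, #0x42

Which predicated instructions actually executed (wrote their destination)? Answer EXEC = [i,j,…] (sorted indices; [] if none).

[0] flags=1000 → (cmp)
[1] flags=1000 GT?F → skip
[2] flags=1000 GE?F → skip
[3] flags=1000 CS?F → skip
[4] flags=1010 → (cmp)
[5] flags=1010 VS?F → skip
[6] flags=1010 CS?T → r0=0xc7
[7] flags=1010 → (cmp)
[8] flags=1010 VC?T → r1=0x89
[9] flags=1010 GE?F → skip

EXEC = [6,8]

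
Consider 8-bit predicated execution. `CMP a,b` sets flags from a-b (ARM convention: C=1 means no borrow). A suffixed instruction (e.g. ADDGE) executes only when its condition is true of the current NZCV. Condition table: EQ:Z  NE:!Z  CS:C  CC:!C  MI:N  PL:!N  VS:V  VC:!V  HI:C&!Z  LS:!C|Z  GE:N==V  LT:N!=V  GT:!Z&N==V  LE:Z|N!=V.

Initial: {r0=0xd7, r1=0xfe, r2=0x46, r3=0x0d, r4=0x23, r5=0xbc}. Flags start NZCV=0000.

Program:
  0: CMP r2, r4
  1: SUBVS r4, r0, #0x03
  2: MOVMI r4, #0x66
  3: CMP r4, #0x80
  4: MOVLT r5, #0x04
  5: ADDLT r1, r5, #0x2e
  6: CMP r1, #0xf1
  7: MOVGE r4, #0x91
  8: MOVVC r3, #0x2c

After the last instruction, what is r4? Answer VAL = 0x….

VAL = 0x91

0: ✓ CMP  NZCV=0010
1: · SUBVS
2: · MOVMI
3: ✓ CMP  NZCV=1001
4: · MOVLT
5: · ADDLT
6: ✓ CMP  NZCV=0010
7: ✓ MOVGE  r4←0x91
8: ✓ MOVVC  r3←0x2c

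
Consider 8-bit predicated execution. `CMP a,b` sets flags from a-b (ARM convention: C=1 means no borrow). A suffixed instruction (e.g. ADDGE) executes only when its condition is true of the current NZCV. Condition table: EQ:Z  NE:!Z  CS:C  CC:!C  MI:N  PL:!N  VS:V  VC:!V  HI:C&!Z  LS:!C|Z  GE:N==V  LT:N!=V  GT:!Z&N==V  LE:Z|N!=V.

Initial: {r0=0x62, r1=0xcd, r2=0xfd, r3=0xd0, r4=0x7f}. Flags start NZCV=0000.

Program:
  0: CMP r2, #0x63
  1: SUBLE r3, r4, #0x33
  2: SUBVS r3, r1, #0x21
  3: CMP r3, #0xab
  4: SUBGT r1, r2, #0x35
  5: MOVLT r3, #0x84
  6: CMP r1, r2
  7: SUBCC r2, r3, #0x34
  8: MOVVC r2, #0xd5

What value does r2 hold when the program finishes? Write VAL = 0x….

VAL = 0xd5

0: ✓ CMP  NZCV=1010
1: ✓ SUBLE  r3←0x4c
2: · SUBVS
3: ✓ CMP  NZCV=1001
4: ✓ SUBGT  r1←0xc8
5: · MOVLT
6: ✓ CMP  NZCV=1000
7: ✓ SUBCC  r2←0x18
8: ✓ MOVVC  r2←0xd5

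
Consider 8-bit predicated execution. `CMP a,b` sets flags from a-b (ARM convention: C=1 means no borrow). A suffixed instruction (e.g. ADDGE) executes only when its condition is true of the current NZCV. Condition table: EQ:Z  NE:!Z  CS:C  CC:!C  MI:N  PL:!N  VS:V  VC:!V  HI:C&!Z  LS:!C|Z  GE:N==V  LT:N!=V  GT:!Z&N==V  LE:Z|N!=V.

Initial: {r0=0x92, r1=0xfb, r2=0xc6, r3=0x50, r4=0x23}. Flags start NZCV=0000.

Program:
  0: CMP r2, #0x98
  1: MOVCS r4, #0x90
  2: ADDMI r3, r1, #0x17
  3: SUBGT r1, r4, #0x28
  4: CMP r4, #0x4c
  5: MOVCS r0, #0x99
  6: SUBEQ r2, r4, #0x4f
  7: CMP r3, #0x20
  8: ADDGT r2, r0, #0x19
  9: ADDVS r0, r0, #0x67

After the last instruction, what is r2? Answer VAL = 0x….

[0] flags=0010 → (cmp)
[1] flags=0010 CS?T → r4=0x90
[2] flags=0010 MI?F → skip
[3] flags=0010 GT?T → r1=0x68
[4] flags=0011 → (cmp)
[5] flags=0011 CS?T → r0=0x99
[6] flags=0011 EQ?F → skip
[7] flags=0010 → (cmp)
[8] flags=0010 GT?T → r2=0xb2
[9] flags=0010 VS?F → skip

VAL = 0xb2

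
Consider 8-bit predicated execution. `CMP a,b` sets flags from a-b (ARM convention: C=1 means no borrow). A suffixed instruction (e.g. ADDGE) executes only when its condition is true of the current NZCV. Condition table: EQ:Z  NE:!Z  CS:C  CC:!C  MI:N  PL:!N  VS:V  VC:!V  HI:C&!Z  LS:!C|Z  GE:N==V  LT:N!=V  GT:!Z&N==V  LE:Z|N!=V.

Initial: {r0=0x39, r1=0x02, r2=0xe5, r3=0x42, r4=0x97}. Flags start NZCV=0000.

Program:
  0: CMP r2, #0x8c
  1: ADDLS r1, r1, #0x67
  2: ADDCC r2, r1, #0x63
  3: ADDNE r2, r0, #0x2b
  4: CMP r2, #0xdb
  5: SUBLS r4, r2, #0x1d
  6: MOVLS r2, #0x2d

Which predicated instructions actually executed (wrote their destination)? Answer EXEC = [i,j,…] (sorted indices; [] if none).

EXEC = [3,5,6]

0: ✓ CMP  NZCV=0010
1: · ADDLS
2: · ADDCC
3: ✓ ADDNE  r2←0x64
4: ✓ CMP  NZCV=1001
5: ✓ SUBLS  r4←0x47
6: ✓ MOVLS  r2←0x2d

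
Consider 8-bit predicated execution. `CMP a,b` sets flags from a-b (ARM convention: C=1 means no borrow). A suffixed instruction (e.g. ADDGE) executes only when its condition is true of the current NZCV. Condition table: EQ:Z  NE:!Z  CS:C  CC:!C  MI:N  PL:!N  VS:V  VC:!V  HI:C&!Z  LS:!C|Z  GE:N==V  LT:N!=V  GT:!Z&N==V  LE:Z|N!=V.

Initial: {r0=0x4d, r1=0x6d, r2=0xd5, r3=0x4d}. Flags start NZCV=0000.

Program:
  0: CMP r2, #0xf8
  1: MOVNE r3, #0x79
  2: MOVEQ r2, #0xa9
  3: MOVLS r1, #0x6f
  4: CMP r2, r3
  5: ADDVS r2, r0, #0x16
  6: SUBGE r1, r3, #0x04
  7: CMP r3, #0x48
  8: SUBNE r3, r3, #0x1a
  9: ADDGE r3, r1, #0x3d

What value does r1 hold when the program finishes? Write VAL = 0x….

[0] flags=1000 → (cmp)
[1] flags=1000 NE?T → r3=0x79
[2] flags=1000 EQ?F → skip
[3] flags=1000 LS?T → r1=0x6f
[4] flags=0011 → (cmp)
[5] flags=0011 VS?T → r2=0x63
[6] flags=0011 GE?F → skip
[7] flags=0010 → (cmp)
[8] flags=0010 NE?T → r3=0x5f
[9] flags=0010 GE?T → r3=0xac

VAL = 0x6f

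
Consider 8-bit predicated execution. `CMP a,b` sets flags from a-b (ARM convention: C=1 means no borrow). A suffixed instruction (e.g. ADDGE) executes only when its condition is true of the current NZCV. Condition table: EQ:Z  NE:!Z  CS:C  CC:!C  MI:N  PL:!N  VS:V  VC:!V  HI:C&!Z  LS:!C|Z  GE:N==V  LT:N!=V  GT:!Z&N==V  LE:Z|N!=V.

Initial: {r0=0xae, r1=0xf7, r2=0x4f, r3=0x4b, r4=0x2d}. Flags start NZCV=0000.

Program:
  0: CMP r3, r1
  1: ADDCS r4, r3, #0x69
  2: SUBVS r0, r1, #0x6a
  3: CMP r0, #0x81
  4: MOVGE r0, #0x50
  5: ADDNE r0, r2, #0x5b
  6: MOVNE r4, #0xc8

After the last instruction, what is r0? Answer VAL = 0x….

0: ✓ CMP  NZCV=0000
1: · ADDCS
2: · SUBVS
3: ✓ CMP  NZCV=0010
4: ✓ MOVGE  r0←0x50
5: ✓ ADDNE  r0←0xaa
6: ✓ MOVNE  r4←0xc8

VAL = 0xaa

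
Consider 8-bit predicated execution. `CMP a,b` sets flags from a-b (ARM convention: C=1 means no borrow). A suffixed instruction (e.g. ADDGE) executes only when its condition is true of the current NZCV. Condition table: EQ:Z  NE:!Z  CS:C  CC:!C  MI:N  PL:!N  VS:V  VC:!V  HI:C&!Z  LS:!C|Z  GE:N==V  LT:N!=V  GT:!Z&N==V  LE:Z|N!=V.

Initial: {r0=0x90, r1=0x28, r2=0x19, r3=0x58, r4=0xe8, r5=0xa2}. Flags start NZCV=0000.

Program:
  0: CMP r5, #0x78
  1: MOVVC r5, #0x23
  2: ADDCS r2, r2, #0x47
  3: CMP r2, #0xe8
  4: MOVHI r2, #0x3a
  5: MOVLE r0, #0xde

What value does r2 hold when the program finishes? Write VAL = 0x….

[0] flags=0011 → (cmp)
[1] flags=0011 VC?F → skip
[2] flags=0011 CS?T → r2=0x60
[3] flags=0000 → (cmp)
[4] flags=0000 HI?F → skip
[5] flags=0000 LE?F → skip

VAL = 0x60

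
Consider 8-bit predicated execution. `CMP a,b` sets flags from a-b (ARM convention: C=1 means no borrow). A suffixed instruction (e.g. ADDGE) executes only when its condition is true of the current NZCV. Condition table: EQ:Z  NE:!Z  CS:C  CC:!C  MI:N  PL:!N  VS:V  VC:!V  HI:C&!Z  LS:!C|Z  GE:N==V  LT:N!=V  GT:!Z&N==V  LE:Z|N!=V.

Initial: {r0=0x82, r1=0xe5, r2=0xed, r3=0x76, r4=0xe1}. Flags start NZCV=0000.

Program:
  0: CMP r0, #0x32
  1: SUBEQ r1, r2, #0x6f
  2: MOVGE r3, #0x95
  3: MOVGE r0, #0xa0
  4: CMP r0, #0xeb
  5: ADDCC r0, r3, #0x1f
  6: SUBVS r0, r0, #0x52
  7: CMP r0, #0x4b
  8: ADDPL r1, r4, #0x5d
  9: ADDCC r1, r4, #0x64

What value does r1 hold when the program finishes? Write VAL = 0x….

VAL = 0x3e

0: ✓ CMP  NZCV=0011
1: · SUBEQ
2: · MOVGE
3: · MOVGE
4: ✓ CMP  NZCV=1000
5: ✓ ADDCC  r0←0x95
6: · SUBVS
7: ✓ CMP  NZCV=0011
8: ✓ ADDPL  r1←0x3e
9: · ADDCC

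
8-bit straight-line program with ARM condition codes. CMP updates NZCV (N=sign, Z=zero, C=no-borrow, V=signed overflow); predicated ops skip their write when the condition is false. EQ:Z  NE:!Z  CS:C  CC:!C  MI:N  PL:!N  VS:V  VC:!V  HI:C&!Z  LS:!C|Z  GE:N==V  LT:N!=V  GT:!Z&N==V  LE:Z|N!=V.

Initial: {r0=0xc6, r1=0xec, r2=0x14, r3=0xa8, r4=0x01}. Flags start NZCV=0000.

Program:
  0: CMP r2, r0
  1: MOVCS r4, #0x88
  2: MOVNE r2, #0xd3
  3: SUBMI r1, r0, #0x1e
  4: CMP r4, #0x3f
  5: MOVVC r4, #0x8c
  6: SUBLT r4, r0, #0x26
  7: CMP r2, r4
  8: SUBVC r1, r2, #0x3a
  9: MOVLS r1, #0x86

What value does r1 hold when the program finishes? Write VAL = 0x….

VAL = 0x99

0: ✓ CMP  NZCV=0000
1: · MOVCS
2: ✓ MOVNE  r2←0xd3
3: · SUBMI
4: ✓ CMP  NZCV=1000
5: ✓ MOVVC  r4←0x8c
6: ✓ SUBLT  r4←0xa0
7: ✓ CMP  NZCV=0010
8: ✓ SUBVC  r1←0x99
9: · MOVLS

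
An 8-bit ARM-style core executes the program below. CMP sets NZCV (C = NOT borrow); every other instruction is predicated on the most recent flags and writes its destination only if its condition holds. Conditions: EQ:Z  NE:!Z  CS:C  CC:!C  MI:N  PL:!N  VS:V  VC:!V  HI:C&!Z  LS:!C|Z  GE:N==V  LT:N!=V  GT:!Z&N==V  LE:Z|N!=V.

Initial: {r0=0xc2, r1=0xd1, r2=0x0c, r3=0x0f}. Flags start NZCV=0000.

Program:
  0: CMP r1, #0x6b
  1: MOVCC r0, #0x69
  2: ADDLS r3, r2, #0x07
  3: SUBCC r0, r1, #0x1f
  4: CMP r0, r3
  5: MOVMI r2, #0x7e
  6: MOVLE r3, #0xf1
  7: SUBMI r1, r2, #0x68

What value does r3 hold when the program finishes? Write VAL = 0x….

[0] flags=0011 → (cmp)
[1] flags=0011 CC?F → skip
[2] flags=0011 LS?F → skip
[3] flags=0011 CC?F → skip
[4] flags=1010 → (cmp)
[5] flags=1010 MI?T → r2=0x7e
[6] flags=1010 LE?T → r3=0xf1
[7] flags=1010 MI?T → r1=0x16

VAL = 0xf1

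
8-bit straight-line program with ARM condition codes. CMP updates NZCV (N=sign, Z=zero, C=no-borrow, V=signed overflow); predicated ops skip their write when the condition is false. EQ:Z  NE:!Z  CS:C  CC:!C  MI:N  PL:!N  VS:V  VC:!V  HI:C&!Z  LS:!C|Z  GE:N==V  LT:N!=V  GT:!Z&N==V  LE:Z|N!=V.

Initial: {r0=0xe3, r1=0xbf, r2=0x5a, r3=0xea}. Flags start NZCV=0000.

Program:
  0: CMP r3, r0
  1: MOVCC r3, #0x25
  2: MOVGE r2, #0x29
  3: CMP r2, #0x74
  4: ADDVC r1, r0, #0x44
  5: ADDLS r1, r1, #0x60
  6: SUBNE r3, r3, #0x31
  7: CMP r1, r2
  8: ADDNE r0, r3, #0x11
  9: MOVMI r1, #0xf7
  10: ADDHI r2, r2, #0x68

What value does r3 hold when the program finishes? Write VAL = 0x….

VAL = 0xb9

0: ✓ CMP  NZCV=0010
1: · MOVCC
2: ✓ MOVGE  r2←0x29
3: ✓ CMP  NZCV=1000
4: ✓ ADDVC  r1←0x27
5: ✓ ADDLS  r1←0x87
6: ✓ SUBNE  r3←0xb9
7: ✓ CMP  NZCV=0011
8: ✓ ADDNE  r0←0xca
9: · MOVMI
10: ✓ ADDHI  r2←0x91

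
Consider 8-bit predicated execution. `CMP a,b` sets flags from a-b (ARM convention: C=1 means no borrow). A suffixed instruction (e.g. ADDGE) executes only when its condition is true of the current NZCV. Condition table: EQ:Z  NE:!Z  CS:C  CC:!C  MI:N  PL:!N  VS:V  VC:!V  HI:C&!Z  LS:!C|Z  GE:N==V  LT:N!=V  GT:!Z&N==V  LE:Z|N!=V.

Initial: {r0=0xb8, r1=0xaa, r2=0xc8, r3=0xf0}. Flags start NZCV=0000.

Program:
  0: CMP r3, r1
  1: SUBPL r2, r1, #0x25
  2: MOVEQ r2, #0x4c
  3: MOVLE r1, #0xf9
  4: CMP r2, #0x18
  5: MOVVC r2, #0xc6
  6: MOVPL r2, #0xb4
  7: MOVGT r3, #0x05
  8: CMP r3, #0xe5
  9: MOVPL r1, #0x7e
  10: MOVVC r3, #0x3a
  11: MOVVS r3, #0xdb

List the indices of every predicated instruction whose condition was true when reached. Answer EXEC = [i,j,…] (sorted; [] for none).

EXEC = [1,6,9,10]

[0] flags=0010 → (cmp)
[1] flags=0010 PL?T → r2=0x85
[2] flags=0010 EQ?F → skip
[3] flags=0010 LE?F → skip
[4] flags=0011 → (cmp)
[5] flags=0011 VC?F → skip
[6] flags=0011 PL?T → r2=0xb4
[7] flags=0011 GT?F → skip
[8] flags=0010 → (cmp)
[9] flags=0010 PL?T → r1=0x7e
[10] flags=0010 VC?T → r3=0x3a
[11] flags=0010 VS?F → skip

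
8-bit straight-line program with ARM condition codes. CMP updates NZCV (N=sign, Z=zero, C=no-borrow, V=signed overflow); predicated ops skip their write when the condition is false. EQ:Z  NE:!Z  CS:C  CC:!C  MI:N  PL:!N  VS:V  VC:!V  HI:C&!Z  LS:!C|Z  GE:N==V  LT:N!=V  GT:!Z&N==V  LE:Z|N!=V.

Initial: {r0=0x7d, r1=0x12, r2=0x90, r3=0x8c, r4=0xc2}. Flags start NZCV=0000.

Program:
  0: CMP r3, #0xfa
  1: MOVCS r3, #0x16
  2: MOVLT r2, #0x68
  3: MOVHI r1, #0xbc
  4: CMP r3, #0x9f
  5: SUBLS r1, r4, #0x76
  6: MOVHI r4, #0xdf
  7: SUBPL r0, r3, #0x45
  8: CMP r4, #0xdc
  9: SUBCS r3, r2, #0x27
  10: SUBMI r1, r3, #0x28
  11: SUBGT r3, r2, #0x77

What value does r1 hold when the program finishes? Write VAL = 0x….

[0] flags=1000 → (cmp)
[1] flags=1000 CS?F → skip
[2] flags=1000 LT?T → r2=0x68
[3] flags=1000 HI?F → skip
[4] flags=1000 → (cmp)
[5] flags=1000 LS?T → r1=0x4c
[6] flags=1000 HI?F → skip
[7] flags=1000 PL?F → skip
[8] flags=1000 → (cmp)
[9] flags=1000 CS?F → skip
[10] flags=1000 MI?T → r1=0x64
[11] flags=1000 GT?F → skip

VAL = 0x64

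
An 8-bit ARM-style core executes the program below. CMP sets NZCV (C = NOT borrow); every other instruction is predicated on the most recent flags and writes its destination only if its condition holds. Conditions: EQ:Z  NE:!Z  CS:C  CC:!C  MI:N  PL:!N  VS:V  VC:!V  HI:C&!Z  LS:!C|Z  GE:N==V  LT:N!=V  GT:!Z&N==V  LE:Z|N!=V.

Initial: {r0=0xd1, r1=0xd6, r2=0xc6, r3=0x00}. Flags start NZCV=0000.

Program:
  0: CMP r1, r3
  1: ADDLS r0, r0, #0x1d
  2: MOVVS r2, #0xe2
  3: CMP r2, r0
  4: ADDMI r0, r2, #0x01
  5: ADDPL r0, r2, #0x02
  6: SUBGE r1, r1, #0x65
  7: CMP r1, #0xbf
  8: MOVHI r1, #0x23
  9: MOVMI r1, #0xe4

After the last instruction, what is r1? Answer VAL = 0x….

VAL = 0x23

[0] flags=1010 → (cmp)
[1] flags=1010 LS?F → skip
[2] flags=1010 VS?F → skip
[3] flags=1000 → (cmp)
[4] flags=1000 MI?T → r0=0xc7
[5] flags=1000 PL?F → skip
[6] flags=1000 GE?F → skip
[7] flags=0010 → (cmp)
[8] flags=0010 HI?T → r1=0x23
[9] flags=0010 MI?F → skip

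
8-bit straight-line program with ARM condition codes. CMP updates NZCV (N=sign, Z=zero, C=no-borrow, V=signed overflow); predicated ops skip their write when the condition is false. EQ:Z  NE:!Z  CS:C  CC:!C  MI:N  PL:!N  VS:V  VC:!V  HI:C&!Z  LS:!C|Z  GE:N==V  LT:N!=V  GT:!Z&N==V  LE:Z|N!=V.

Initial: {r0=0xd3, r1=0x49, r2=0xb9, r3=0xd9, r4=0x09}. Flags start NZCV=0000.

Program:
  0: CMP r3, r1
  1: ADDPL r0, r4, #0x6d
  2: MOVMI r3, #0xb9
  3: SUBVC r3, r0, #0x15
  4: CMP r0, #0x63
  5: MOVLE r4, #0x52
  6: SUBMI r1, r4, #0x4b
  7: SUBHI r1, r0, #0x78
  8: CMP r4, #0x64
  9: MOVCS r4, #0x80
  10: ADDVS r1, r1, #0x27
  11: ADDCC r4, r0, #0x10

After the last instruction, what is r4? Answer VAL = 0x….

VAL = 0xe3

[0] flags=1010 → (cmp)
[1] flags=1010 PL?F → skip
[2] flags=1010 MI?T → r3=0xb9
[3] flags=1010 VC?T → r3=0xbe
[4] flags=0011 → (cmp)
[5] flags=0011 LE?T → r4=0x52
[6] flags=0011 MI?F → skip
[7] flags=0011 HI?T → r1=0x5b
[8] flags=1000 → (cmp)
[9] flags=1000 CS?F → skip
[10] flags=1000 VS?F → skip
[11] flags=1000 CC?T → r4=0xe3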